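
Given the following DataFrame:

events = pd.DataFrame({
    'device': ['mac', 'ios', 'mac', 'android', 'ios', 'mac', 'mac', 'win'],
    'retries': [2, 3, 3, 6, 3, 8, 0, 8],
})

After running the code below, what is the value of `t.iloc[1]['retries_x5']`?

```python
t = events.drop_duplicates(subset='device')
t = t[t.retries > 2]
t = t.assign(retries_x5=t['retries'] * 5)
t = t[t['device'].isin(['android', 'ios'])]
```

30

drop duplicate device (keep=first):
    device  retries
0      mac        2
1      ios        3
3  android        6
7      win        8
filter rows where retries > 2:
    device  retries
1      ios        3
3  android        6
7      win        8
add column retries_x5 = t['retries'] * 5:
    device  retries  retries_x5
1      ios        3          15
3  android        6          30
7      win        8          40
filter rows where device in ['android', 'ios']:
    device  retries  retries_x5
1      ios        3          15
3  android        6          30
The value at position 1, column 'retries_x5' is 30.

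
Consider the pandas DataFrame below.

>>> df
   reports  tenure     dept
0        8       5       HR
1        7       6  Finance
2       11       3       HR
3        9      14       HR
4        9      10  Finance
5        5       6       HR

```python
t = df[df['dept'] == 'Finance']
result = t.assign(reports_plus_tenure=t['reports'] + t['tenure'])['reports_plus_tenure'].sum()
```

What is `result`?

32

filter rows where dept == 'Finance':
   reports  tenure     dept
1        7       6  Finance
4        9      10  Finance
add column reports_plus_tenure = t['reports'] + t['tenure']:
   reports  tenure     dept  reports_plus_tenure
1        7       6  Finance                   13
4        9      10  Finance                   19
Taking the sum of column 'reports_plus_tenure' gives 32.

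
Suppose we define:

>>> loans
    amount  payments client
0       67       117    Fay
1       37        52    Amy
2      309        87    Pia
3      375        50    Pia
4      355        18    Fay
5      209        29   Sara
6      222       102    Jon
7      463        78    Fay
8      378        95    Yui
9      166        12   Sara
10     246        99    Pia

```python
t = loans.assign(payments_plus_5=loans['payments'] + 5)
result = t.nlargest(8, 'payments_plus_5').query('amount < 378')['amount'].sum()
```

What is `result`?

1256

add column payments_plus_5 = loans['payments'] + 5:
    amount  payments client  payments_plus_5
0       67       117    Fay              122
1       37        52    Amy               57
2      309        87    Pia               92
3      375        50    Pia               55
4      355        18    Fay               23
5      209        29   Sara               34
6      222       102    Jon              107
7      463        78    Fay               83
8      378        95    Yui              100
9      166        12   Sara               17
10     246        99    Pia              104
take 8 rows with largest payments_plus_5:
    amount  payments client  payments_plus_5
0       67       117    Fay              122
6      222       102    Jon              107
10     246        99    Pia              104
8      378        95    Yui              100
2      309        87    Pia               92
7      463        78    Fay               83
1       37        52    Amy               57
3      375        50    Pia               55
filter rows where amount < 378:
    amount  payments client  payments_plus_5
0       67       117    Fay              122
6      222       102    Jon              107
10     246        99    Pia              104
2      309        87    Pia               92
1       37        52    Amy               57
3      375        50    Pia               55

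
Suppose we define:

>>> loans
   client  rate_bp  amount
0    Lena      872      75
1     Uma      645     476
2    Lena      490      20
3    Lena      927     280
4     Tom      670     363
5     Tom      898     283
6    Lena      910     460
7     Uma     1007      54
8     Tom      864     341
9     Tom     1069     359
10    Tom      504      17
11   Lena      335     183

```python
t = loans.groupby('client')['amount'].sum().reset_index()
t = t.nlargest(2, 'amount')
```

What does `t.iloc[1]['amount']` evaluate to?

group by client, sum of amount:
client
Lena    1018
Tom     1363
Uma      530
Name: amount, dtype: int64
reset_index():
  client  amount
0   Lena    1018
1    Tom    1363
2    Uma     530
take 2 rows with largest amount:
  client  amount
1    Tom    1363
0   Lena    1018

1018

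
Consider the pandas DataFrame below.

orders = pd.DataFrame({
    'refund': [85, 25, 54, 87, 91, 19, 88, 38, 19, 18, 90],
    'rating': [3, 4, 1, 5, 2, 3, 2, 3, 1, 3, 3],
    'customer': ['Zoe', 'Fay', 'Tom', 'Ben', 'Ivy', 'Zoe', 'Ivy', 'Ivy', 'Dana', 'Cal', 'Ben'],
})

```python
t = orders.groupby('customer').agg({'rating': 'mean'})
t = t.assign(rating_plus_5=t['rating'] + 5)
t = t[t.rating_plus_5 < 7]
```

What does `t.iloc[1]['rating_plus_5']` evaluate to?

group by customer, mean of rating:
            rating
customer          
Ben       4.000000
Cal       3.000000
Dana      1.000000
Fay       4.000000
Ivy       2.333333
Tom       1.000000
Zoe       3.000000
add column rating_plus_5 = t['rating'] + 5:
            rating  rating_plus_5
customer                         
Ben       4.000000       9.000000
Cal       3.000000       8.000000
Dana      1.000000       6.000000
Fay       4.000000       9.000000
Ivy       2.333333       7.333333
Tom       1.000000       6.000000
Zoe       3.000000       8.000000
filter rows where rating_plus_5 < 7:
          rating  rating_plus_5
customer                       
Dana         1.0            6.0
Tom          1.0            6.0

6.0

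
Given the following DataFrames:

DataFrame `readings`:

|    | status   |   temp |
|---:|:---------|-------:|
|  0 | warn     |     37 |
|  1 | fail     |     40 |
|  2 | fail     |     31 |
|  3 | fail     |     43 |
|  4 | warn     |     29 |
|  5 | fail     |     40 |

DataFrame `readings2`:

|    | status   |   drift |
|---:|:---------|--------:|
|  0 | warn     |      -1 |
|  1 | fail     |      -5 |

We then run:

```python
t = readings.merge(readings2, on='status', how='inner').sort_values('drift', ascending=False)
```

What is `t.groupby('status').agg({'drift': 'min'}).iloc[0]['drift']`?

-5

merge on 'status' (how='inner') → 6 rows:
  status  temp  drift
0   warn    37     -1
1   fail    40     -5
2   fail    31     -5
3   fail    43     -5
4   warn    29     -1
5   fail    40     -5
sort by drift descending:
  status  temp  drift
0   warn    37     -1
4   warn    29     -1
1   fail    40     -5
2   fail    31     -5
3   fail    43     -5
5   fail    40     -5
group by status, min of drift:
        drift
status       
fail       -5
warn       -1
Finally, value at position 0, column 'drift' = -5.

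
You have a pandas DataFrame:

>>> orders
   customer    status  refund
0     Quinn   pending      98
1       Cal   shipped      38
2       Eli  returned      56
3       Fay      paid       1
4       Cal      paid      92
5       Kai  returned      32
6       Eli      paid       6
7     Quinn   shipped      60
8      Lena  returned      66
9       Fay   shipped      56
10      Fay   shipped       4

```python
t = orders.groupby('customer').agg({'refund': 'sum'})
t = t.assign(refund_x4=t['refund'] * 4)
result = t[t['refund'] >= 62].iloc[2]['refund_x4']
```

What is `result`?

264

group by customer, sum of refund:
          refund
customer        
Cal          130
Eli           62
Fay           61
Kai           32
Lena          66
Quinn        158
add column refund_x4 = t['refund'] * 4:
          refund  refund_x4
customer                   
Cal          130        520
Eli           62        248
Fay           61        244
Kai           32        128
Lena          66        264
Quinn        158        632
filter rows where refund >= 62:
          refund  refund_x4
customer                   
Cal          130        520
Eli           62        248
Lena          66        264
Quinn        158        632
Taking the value at position 2, column 'refund_x4' gives 264.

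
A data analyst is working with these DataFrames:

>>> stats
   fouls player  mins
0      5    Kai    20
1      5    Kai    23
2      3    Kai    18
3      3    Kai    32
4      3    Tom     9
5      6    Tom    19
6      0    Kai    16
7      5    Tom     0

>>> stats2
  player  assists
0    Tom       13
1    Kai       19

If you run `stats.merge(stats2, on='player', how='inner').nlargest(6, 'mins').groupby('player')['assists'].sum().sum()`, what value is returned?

108

merge on 'player' (how='inner') → 8 rows:
   fouls player  mins  assists
0      5    Kai    20       19
1      5    Kai    23       19
2      3    Kai    18       19
3      3    Kai    32       19
4      3    Tom     9       13
5      6    Tom    19       13
6      0    Kai    16       19
7      5    Tom     0       13
take 6 rows with largest mins:
   fouls player  mins  assists
3      3    Kai    32       19
1      5    Kai    23       19
0      5    Kai    20       19
5      6    Tom    19       13
2      3    Kai    18       19
6      0    Kai    16       19
group by player, sum of assists:
player
Kai    95
Tom    13
Name: assists, dtype: int64
Hence 108.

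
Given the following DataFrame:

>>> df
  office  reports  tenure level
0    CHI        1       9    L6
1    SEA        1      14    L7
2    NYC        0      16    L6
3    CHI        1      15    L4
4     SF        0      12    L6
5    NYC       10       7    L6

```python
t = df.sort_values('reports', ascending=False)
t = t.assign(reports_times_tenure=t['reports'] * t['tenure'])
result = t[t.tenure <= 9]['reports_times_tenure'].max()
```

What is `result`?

sort by reports descending:
  office  reports  tenure level
5    NYC       10       7    L6
0    CHI        1       9    L6
1    SEA        1      14    L7
3    CHI        1      15    L4
2    NYC        0      16    L6
4     SF        0      12    L6
add column reports_times_tenure = t['reports'] * t['tenure']:
  office  reports  tenure level  reports_times_tenure
5    NYC       10       7    L6                    70
0    CHI        1       9    L6                     9
1    SEA        1      14    L7                    14
3    CHI        1      15    L4                    15
2    NYC        0      16    L6                     0
4     SF        0      12    L6                     0
filter rows where tenure <= 9:
  office  reports  tenure level  reports_times_tenure
5    NYC       10       7    L6                    70
0    CHI        1       9    L6                     9

70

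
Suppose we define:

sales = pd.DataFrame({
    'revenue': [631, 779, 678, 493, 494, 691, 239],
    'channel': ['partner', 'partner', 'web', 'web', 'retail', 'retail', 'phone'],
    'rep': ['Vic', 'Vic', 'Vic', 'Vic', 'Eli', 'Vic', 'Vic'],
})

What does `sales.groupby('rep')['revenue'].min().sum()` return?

group by rep, min of revenue:
rep
Eli    494
Vic    239
Name: revenue, dtype: int64

733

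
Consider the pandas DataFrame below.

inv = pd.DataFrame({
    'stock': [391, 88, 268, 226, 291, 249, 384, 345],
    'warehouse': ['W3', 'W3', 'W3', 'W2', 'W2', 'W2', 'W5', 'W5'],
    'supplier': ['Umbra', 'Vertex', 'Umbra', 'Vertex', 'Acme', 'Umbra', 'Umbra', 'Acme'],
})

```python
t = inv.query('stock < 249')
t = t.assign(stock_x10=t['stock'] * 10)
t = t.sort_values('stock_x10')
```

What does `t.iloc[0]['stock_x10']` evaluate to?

filter rows where stock < 249:
   stock warehouse supplier
1     88        W3   Vertex
3    226        W2   Vertex
add column stock_x10 = t['stock'] * 10:
   stock warehouse supplier  stock_x10
1     88        W3   Vertex        880
3    226        W2   Vertex       2260
sort by stock_x10:
   stock warehouse supplier  stock_x10
1     88        W3   Vertex        880
3    226        W2   Vertex       2260
value at position 0, column 'stock_x10' → 880

880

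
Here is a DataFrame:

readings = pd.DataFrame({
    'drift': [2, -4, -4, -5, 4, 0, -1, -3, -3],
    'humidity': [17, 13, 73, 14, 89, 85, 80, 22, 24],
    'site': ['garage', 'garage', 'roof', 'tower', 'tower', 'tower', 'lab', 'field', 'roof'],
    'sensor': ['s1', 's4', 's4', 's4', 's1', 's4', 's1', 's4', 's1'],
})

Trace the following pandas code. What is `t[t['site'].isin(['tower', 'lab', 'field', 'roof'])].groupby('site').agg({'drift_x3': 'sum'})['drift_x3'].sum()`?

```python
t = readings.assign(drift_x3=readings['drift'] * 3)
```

-36

add column drift_x3 = readings['drift'] * 3:
   drift  humidity    site sensor  drift_x3
0      2        17  garage     s1         6
1     -4        13  garage     s4       -12
2     -4        73    roof     s4       -12
3     -5        14   tower     s4       -15
4      4        89   tower     s1        12
5      0        85   tower     s4         0
6     -1        80     lab     s1        -3
7     -3        22   field     s4        -9
8     -3        24    roof     s1        -9
filter rows where site in ['tower', 'lab', 'field', 'roof']:
   drift  humidity   site sensor  drift_x3
2     -4        73   roof     s4       -12
3     -5        14  tower     s4       -15
4      4        89  tower     s1        12
5      0        85  tower     s4         0
6     -1        80    lab     s1        -3
7     -3        22  field     s4        -9
8     -3        24   roof     s1        -9
group by site, sum of drift_x3:
       drift_x3
site           
field        -9
lab          -3
roof        -21
tower        -3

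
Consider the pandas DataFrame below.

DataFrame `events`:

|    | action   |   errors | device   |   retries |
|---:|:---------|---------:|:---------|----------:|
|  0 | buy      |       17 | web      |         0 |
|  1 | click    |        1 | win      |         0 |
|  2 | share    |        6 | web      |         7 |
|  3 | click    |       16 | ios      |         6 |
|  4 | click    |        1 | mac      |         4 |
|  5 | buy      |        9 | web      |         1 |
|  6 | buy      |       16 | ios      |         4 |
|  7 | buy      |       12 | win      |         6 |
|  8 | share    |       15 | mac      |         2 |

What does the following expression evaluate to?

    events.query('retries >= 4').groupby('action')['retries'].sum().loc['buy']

filter rows where retries >= 4:
  action  errors device  retries
2  share       6    web        7
3  click      16    ios        6
4  click       1    mac        4
6    buy      16    ios        4
7    buy      12    win        6
group by action, sum of retries:
action
buy      10
click    10
share     7
Name: retries, dtype: int64
Finally, value at index 'buy' = 10.

10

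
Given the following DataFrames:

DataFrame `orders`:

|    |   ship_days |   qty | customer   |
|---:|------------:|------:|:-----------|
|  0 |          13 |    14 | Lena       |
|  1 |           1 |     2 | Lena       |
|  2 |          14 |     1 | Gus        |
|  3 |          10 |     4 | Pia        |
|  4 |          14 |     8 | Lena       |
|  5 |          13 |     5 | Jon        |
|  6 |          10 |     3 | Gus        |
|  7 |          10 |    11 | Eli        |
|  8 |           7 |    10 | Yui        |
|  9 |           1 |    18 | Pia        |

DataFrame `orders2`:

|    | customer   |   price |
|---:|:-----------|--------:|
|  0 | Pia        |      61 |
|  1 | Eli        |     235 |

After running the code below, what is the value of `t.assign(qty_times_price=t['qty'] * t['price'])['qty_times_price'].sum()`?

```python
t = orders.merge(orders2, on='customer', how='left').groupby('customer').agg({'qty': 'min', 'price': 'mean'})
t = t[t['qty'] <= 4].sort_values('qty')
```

244.0

merge on 'customer' (how='left') → 10 rows:
   ship_days  qty customer  price
0         13   14     Lena    NaN
1          1    2     Lena    NaN
2         14    1      Gus    NaN
3         10    4      Pia   61.0
4         14    8     Lena    NaN
5         13    5      Jon    NaN
6         10    3      Gus    NaN
7         10   11      Eli  235.0
8          7   10      Yui    NaN
9          1   18      Pia   61.0
group by customer: min(qty), mean(price):
          qty  price
customer            
Eli        11  235.0
Gus         1    NaN
Jon         5    NaN
Lena        2    NaN
Pia         4   61.0
Yui        10    NaN
filter rows where qty <= 4:
          qty  price
customer            
Gus         1    NaN
Lena        2    NaN
Pia         4   61.0
sort by qty:
          qty  price
customer            
Gus         1    NaN
Lena        2    NaN
Pia         4   61.0
add column qty_times_price = t['qty'] * t['price']:
          qty  price  qty_times_price
customer                             
Gus         1    NaN              NaN
Lena        2    NaN              NaN
Pia         4   61.0            244.0
Taking the sum of column 'qty_times_price' gives 244.0.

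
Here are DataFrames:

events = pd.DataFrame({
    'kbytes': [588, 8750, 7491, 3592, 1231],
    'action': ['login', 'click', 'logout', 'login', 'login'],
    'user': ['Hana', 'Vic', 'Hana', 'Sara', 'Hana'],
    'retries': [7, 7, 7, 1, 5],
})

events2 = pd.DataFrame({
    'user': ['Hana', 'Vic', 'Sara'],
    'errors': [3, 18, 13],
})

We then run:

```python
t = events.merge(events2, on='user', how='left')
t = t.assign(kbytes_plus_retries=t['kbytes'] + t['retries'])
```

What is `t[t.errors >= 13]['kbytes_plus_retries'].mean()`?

merge on 'user' (how='left') → 5 rows:
   kbytes  action  user  retries  errors
0     588   login  Hana        7       3
1    8750   click   Vic        7      18
2    7491  logout  Hana        7       3
3    3592   login  Sara        1      13
4    1231   login  Hana        5       3
add column kbytes_plus_retries = t['kbytes'] + t['retries']:
   kbytes  action  user  retries  errors  kbytes_plus_retries
0     588   login  Hana        7       3                  595
1    8750   click   Vic        7      18                 8757
2    7491  logout  Hana        7       3                 7498
3    3592   login  Sara        1      13                 3593
4    1231   login  Hana        5       3                 1236
filter rows where errors >= 13:
   kbytes action  user  retries  errors  kbytes_plus_retries
1    8750  click   Vic        7      18                 8757
3    3592  login  Sara        1      13                 3593

6175.0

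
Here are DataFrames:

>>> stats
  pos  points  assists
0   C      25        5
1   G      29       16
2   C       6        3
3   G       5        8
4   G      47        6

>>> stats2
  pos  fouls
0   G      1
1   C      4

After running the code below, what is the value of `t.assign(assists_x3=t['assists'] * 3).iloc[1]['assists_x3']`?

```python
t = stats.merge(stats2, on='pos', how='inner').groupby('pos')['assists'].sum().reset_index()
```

merge on 'pos' (how='inner') → 5 rows:
  pos  points  assists  fouls
0   C      25        5      4
1   G      29       16      1
2   C       6        3      4
3   G       5        8      1
4   G      47        6      1
group by pos, sum of assists:
pos
C     8
G    30
Name: assists, dtype: int64
reset_index():
  pos  assists
0   C        8
1   G       30
add column assists_x3 = t['assists'] * 3:
  pos  assists  assists_x3
0   C        8          24
1   G       30          90
So iloc[1]['assists_x3'] = 90.

90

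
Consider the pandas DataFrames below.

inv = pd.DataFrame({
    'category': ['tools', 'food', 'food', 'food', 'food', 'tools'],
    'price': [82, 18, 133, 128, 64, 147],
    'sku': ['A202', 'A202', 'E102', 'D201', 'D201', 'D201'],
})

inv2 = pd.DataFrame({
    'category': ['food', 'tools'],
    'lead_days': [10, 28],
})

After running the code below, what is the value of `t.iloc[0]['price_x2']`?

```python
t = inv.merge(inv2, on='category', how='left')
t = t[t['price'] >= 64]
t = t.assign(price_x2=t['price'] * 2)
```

merge on 'category' (how='left') → 6 rows:
  category  price   sku  lead_days
0    tools     82  A202         28
1     food     18  A202         10
2     food    133  E102         10
3     food    128  D201         10
4     food     64  D201         10
5    tools    147  D201         28
filter rows where price >= 64:
  category  price   sku  lead_days
0    tools     82  A202         28
2     food    133  E102         10
3     food    128  D201         10
4     food     64  D201         10
5    tools    147  D201         28
add column price_x2 = t['price'] * 2:
  category  price   sku  lead_days  price_x2
0    tools     82  A202         28       164
2     food    133  E102         10       266
3     food    128  D201         10       256
4     food     64  D201         10       128
5    tools    147  D201         28       294

164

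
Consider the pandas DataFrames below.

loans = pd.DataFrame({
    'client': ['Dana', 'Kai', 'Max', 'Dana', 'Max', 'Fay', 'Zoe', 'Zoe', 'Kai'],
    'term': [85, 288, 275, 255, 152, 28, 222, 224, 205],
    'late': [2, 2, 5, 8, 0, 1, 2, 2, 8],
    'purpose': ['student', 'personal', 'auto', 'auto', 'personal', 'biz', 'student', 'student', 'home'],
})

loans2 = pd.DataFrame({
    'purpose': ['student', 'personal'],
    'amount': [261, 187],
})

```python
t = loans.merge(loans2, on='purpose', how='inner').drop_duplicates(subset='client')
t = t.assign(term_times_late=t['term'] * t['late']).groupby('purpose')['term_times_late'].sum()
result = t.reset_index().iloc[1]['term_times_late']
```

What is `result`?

614

merge on 'purpose' (how='inner') → 5 rows:
  client  term  late   purpose  amount
0   Dana    85     2   student     261
1    Kai   288     2  personal     187
2    Max   152     0  personal     187
3    Zoe   222     2   student     261
4    Zoe   224     2   student     261
drop duplicate client (keep=first):
  client  term  late   purpose  amount
0   Dana    85     2   student     261
1    Kai   288     2  personal     187
2    Max   152     0  personal     187
3    Zoe   222     2   student     261
add column term_times_late = t['term'] * t['late']:
  client  term  late   purpose  amount  term_times_late
0   Dana    85     2   student     261              170
1    Kai   288     2  personal     187              576
2    Max   152     0  personal     187                0
3    Zoe   222     2   student     261              444
group by purpose, sum of term_times_late:
purpose
personal    576
student     614
Name: term_times_late, dtype: int64
reset_index():
    purpose  term_times_late
0  personal              576
1   student              614
Then the value at position 1, column 'term_times_late': 614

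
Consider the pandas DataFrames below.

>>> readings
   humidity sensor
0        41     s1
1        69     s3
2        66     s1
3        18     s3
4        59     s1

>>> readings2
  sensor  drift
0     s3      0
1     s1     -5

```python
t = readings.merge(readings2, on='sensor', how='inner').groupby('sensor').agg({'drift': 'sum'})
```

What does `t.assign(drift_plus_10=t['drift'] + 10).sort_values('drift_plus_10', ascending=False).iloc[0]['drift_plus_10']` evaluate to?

10

merge on 'sensor' (how='inner') → 5 rows:
   humidity sensor  drift
0        41     s1     -5
1        69     s3      0
2        66     s1     -5
3        18     s3      0
4        59     s1     -5
group by sensor, sum of drift:
        drift
sensor       
s1        -15
s3          0
add column drift_plus_10 = t['drift'] + 10:
        drift  drift_plus_10
sensor                      
s1        -15             -5
s3          0             10
sort by drift_plus_10 descending:
        drift  drift_plus_10
sensor                      
s3          0             10
s1        -15             -5
Taking the value at position 0, column 'drift_plus_10' gives 10.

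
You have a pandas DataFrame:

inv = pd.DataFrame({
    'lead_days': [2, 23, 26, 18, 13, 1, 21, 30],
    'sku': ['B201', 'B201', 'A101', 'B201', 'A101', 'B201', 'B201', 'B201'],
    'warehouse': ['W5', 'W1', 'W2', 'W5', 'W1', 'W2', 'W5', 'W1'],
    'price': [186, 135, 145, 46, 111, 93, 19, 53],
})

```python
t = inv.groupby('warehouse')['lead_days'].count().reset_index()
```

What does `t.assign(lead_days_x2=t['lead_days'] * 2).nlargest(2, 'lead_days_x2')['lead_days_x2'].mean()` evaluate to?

group by warehouse, count of lead_days:
warehouse
W1    3
W2    2
W5    3
Name: lead_days, dtype: int64
reset_index():
  warehouse  lead_days
0        W1          3
1        W2          2
2        W5          3
add column lead_days_x2 = t['lead_days'] * 2:
  warehouse  lead_days  lead_days_x2
0        W1          3             6
1        W2          2             4
2        W5          3             6
take 2 rows with largest lead_days_x2:
  warehouse  lead_days  lead_days_x2
0        W1          3             6
2        W5          3             6
So mean() = 6.0.

6.0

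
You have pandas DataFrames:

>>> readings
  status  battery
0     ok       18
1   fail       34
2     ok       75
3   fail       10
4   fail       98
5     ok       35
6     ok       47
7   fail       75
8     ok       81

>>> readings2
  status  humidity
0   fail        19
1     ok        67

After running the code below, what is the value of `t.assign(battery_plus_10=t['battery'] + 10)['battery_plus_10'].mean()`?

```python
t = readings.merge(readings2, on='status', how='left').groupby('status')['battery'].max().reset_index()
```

merge on 'status' (how='left') → 9 rows:
  status  battery  humidity
0     ok       18        67
1   fail       34        19
2     ok       75        67
3   fail       10        19
4   fail       98        19
5     ok       35        67
6     ok       47        67
7   fail       75        19
8     ok       81        67
group by status, max of battery:
status
fail    98
ok      81
Name: battery, dtype: int64
reset_index():
  status  battery
0   fail       98
1     ok       81
add column battery_plus_10 = t['battery'] + 10:
  status  battery  battery_plus_10
0   fail       98              108
1     ok       81               91

99.5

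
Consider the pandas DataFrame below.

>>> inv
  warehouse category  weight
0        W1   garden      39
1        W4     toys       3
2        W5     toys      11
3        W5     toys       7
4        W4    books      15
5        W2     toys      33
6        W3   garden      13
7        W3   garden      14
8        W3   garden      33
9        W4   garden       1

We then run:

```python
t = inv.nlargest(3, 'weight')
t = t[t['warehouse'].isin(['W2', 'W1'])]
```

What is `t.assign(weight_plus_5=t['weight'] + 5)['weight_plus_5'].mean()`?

take 3 rows with largest weight:
  warehouse category  weight
0        W1   garden      39
5        W2     toys      33
8        W3   garden      33
filter rows where warehouse in ['W2', 'W1']:
  warehouse category  weight
0        W1   garden      39
5        W2     toys      33
add column weight_plus_5 = t['weight'] + 5:
  warehouse category  weight  weight_plus_5
0        W1   garden      39             44
5        W2     toys      33             38
So mean() = 41.0.

41.0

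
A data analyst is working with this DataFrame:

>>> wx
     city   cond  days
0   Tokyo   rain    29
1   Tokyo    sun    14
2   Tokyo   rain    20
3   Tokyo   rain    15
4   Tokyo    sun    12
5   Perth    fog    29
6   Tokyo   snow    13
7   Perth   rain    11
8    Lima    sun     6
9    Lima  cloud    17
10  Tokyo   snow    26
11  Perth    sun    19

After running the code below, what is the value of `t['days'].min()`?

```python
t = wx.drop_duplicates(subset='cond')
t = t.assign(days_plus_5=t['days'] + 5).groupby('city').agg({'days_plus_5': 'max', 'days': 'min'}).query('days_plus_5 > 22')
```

drop duplicate cond (keep=first):
    city   cond  days
0  Tokyo   rain    29
1  Tokyo    sun    14
5  Perth    fog    29
6  Tokyo   snow    13
9   Lima  cloud    17
add column days_plus_5 = t['days'] + 5:
    city   cond  days  days_plus_5
0  Tokyo   rain    29           34
1  Tokyo    sun    14           19
5  Perth    fog    29           34
6  Tokyo   snow    13           18
9   Lima  cloud    17           22
group by city: max(days_plus_5), min(days):
       days_plus_5  days
city                    
Lima            22    17
Perth           34    29
Tokyo           34    13
filter rows where days_plus_5 > 22:
       days_plus_5  days
city                    
Perth           34    29
Tokyo           34    13
The min of column 'days' is 13.

13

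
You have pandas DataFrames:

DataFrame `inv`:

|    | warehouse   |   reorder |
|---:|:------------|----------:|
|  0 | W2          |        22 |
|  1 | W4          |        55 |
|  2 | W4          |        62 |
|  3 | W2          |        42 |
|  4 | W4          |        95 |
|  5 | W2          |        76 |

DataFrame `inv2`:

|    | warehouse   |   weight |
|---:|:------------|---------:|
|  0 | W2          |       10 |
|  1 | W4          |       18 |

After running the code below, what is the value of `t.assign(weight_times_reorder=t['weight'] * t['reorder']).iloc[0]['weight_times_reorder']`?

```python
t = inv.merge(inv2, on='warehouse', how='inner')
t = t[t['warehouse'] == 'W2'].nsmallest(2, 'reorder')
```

220

merge on 'warehouse' (how='inner') → 6 rows:
  warehouse  reorder  weight
0        W2       22      10
1        W4       55      18
2        W4       62      18
3        W2       42      10
4        W4       95      18
5        W2       76      10
filter rows where warehouse == 'W2':
  warehouse  reorder  weight
0        W2       22      10
3        W2       42      10
5        W2       76      10
take 2 rows with smallest reorder:
  warehouse  reorder  weight
0        W2       22      10
3        W2       42      10
add column weight_times_reorder = t['weight'] * t['reorder']:
  warehouse  reorder  weight  weight_times_reorder
0        W2       22      10                   220
3        W2       42      10                   420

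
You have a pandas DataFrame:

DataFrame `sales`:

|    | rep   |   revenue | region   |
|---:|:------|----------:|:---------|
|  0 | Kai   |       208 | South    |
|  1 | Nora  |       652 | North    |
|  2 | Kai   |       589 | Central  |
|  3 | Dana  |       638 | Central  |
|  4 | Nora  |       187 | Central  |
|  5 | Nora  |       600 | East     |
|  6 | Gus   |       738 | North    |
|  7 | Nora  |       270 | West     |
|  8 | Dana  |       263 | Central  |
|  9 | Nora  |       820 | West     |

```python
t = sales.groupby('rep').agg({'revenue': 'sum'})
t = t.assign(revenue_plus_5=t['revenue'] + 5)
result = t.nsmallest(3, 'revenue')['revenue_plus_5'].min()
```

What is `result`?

743

group by rep, sum of revenue:
      revenue
rep          
Dana      901
Gus       738
Kai       797
Nora     2529
add column revenue_plus_5 = t['revenue'] + 5:
      revenue  revenue_plus_5
rep                          
Dana      901             906
Gus       738             743
Kai       797             802
Nora     2529            2534
take 3 rows with smallest revenue:
      revenue  revenue_plus_5
rep                          
Gus       738             743
Kai       797             802
Dana      901             906
Finally, min of column 'revenue_plus_5' = 743.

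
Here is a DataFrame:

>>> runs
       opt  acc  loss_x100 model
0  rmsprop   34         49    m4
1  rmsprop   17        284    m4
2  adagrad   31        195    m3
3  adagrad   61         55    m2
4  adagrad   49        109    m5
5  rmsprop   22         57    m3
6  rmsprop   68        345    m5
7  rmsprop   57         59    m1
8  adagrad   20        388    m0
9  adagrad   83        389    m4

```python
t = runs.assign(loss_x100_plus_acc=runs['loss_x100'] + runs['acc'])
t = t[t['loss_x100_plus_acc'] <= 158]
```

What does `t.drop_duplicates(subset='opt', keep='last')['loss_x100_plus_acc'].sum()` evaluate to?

274

add column loss_x100_plus_acc = runs['loss_x100'] + runs['acc']:
       opt  acc  loss_x100 model  loss_x100_plus_acc
0  rmsprop   34         49    m4                  83
1  rmsprop   17        284    m4                 301
2  adagrad   31        195    m3                 226
3  adagrad   61         55    m2                 116
4  adagrad   49        109    m5                 158
5  rmsprop   22         57    m3                  79
6  rmsprop   68        345    m5                 413
7  rmsprop   57         59    m1                 116
8  adagrad   20        388    m0                 408
9  adagrad   83        389    m4                 472
filter rows where loss_x100_plus_acc <= 158:
       opt  acc  loss_x100 model  loss_x100_plus_acc
0  rmsprop   34         49    m4                  83
3  adagrad   61         55    m2                 116
4  adagrad   49        109    m5                 158
5  rmsprop   22         57    m3                  79
7  rmsprop   57         59    m1                 116
drop duplicate opt (keep=last):
       opt  acc  loss_x100 model  loss_x100_plus_acc
4  adagrad   49        109    m5                 158
7  rmsprop   57         59    m1                 116
The sum of column 'loss_x100_plus_acc' is 274.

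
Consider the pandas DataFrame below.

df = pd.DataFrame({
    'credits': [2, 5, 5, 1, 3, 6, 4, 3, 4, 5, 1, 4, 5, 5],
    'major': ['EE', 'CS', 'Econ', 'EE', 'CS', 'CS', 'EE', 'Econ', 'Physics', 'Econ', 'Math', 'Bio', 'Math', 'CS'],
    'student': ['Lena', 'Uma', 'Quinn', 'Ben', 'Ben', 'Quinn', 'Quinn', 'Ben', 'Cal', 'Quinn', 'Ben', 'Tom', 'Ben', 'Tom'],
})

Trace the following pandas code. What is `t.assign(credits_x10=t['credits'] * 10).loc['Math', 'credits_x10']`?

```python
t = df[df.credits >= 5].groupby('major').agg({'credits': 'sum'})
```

50

filter rows where credits >= 5:
    credits major student
1         5    CS     Uma
2         5  Econ   Quinn
5         6    CS   Quinn
9         5  Econ   Quinn
12        5  Math     Ben
13        5    CS     Tom
group by major, sum of credits:
       credits
major         
CS          16
Econ        10
Math         5
add column credits_x10 = t['credits'] * 10:
       credits  credits_x10
major                      
CS          16          160
Econ        10          100
Math         5           50
Hence 50.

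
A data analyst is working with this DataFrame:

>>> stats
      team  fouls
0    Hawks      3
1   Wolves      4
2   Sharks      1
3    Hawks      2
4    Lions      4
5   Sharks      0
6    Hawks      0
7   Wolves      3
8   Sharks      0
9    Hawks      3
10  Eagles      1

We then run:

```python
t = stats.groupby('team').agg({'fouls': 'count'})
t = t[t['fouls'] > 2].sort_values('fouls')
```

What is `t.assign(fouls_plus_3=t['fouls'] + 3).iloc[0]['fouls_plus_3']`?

group by team, count of fouls:
        fouls
team         
Eagles      1
Hawks       4
Lions       1
Sharks      3
Wolves      2
filter rows where fouls > 2:
        fouls
team         
Hawks       4
Sharks      3
sort by fouls:
        fouls
team         
Sharks      3
Hawks       4
add column fouls_plus_3 = t['fouls'] + 3:
        fouls  fouls_plus_3
team                       
Sharks      3             6
Hawks       4             7
So iloc[0]['fouls_plus_3'] = 6.

6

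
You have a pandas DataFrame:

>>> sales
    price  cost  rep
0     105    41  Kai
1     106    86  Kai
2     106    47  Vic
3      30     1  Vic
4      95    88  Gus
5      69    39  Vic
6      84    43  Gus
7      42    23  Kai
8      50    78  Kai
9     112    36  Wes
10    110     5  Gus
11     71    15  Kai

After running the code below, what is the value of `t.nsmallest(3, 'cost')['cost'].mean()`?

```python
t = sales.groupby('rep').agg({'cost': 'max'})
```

group by rep, max of cost:
     cost
rep      
Gus    88
Kai    86
Vic    47
Wes    36
take 3 rows with smallest cost:
     cost
rep      
Wes    36
Vic    47
Kai    86
Finally, mean of column 'cost' = 56.3333333333.

56.3333333333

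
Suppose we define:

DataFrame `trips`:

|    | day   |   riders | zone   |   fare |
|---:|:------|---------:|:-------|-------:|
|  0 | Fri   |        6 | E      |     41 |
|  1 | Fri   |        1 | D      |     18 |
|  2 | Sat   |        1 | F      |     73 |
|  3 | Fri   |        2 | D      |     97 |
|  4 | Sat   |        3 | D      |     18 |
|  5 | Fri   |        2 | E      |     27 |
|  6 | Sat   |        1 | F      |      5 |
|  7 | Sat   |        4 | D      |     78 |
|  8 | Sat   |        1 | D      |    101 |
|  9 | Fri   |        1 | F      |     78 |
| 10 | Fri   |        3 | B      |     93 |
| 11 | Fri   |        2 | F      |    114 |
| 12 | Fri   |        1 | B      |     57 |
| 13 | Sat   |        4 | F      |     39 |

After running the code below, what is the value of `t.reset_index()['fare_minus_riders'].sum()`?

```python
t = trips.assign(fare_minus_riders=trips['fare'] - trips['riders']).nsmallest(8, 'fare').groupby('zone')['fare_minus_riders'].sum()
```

259

add column fare_minus_riders = trips['fare'] - trips['riders']:
    day  riders zone  fare  fare_minus_riders
0   Fri       6    E    41                 35
1   Fri       1    D    18                 17
2   Sat       1    F    73                 72
3   Fri       2    D    97                 95
4   Sat       3    D    18                 15
5   Fri       2    E    27                 25
6   Sat       1    F     5                  4
7   Sat       4    D    78                 74
8   Sat       1    D   101                100
9   Fri       1    F    78                 77
10  Fri       3    B    93                 90
11  Fri       2    F   114                112
12  Fri       1    B    57                 56
13  Sat       4    F    39                 35
take 8 rows with smallest fare:
    day  riders zone  fare  fare_minus_riders
6   Sat       1    F     5                  4
1   Fri       1    D    18                 17
4   Sat       3    D    18                 15
5   Fri       2    E    27                 25
13  Sat       4    F    39                 35
0   Fri       6    E    41                 35
12  Fri       1    B    57                 56
2   Sat       1    F    73                 72
group by zone, sum of fare_minus_riders:
zone
B     56
D     32
E     60
F    111
Name: fare_minus_riders, dtype: int64
reset_index():
  zone  fare_minus_riders
0    B                 56
1    D                 32
2    E                 60
3    F                111
sum of column 'fare_minus_riders' → 259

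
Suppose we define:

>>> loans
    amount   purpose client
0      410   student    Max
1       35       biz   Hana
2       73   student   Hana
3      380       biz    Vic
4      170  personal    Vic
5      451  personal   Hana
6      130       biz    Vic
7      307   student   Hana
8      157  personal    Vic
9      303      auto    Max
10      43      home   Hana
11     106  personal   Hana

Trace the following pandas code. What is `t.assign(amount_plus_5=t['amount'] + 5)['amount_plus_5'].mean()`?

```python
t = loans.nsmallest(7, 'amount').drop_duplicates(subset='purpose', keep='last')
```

take 7 rows with smallest amount:
    amount   purpose client
1       35       biz   Hana
10      43      home   Hana
2       73   student   Hana
11     106  personal   Hana
6      130       biz    Vic
8      157  personal    Vic
4      170  personal    Vic
drop duplicate purpose (keep=last):
    amount   purpose client
10      43      home   Hana
2       73   student   Hana
6      130       biz    Vic
4      170  personal    Vic
add column amount_plus_5 = t['amount'] + 5:
    amount   purpose client  amount_plus_5
10      43      home   Hana             48
2       73   student   Hana             78
6      130       biz    Vic            135
4      170  personal    Vic            175
Then the mean of column 'amount_plus_5': 109.0

109.0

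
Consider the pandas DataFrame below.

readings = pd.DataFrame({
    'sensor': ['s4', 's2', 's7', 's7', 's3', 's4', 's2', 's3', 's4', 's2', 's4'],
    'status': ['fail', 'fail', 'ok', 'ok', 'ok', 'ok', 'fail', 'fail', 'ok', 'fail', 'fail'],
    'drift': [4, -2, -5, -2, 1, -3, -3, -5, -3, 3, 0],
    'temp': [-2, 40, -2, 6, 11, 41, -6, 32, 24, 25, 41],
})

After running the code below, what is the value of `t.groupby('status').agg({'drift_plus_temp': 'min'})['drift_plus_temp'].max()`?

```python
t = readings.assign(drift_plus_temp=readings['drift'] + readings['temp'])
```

-7

add column drift_plus_temp = readings['drift'] + readings['temp']:
   sensor status  drift  temp  drift_plus_temp
0      s4   fail      4    -2                2
1      s2   fail     -2    40               38
2      s7     ok     -5    -2               -7
3      s7     ok     -2     6                4
4      s3     ok      1    11               12
5      s4     ok     -3    41               38
6      s2   fail     -3    -6               -9
7      s3   fail     -5    32               27
8      s4     ok     -3    24               21
9      s2   fail      3    25               28
10     s4   fail      0    41               41
group by status, min of drift_plus_temp:
        drift_plus_temp
status                 
fail                 -9
ok                   -7
Taking the max of column 'drift_plus_temp' gives -7.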